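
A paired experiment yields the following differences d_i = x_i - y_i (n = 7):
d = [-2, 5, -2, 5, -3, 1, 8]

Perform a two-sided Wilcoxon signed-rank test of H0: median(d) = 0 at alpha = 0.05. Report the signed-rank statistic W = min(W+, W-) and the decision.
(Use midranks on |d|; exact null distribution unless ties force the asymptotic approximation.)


Step 1: Drop any zero differences (none here) and take |d_i|.
|d| = [2, 5, 2, 5, 3, 1, 8]
Step 2: Midrank |d_i| (ties get averaged ranks).
ranks: |2|->2.5, |5|->5.5, |2|->2.5, |5|->5.5, |3|->4, |1|->1, |8|->7
Step 3: Attach original signs; sum ranks with positive sign and with negative sign.
W+ = 5.5 + 5.5 + 1 + 7 = 19
W- = 2.5 + 2.5 + 4 = 9
(Check: W+ + W- = 28 should equal n(n+1)/2 = 28.)
Step 4: Test statistic W = min(W+, W-) = 9.
Step 5: Ties in |d|, so use the tie-corrected normal approximation.
        E[W] = n(n+1)/4 = 7*8/4 = 14.
        Tie groups: |d|=2 (t=2), |d|=5 (t=2); sum(t^3 - t) = 12.
        Var[W] = n(n+1)(2n+1)/24 - sum(t^3-t)/48 = 840/24 - 12/48 = 34.75.
        z = (W - E[W]) / sqrt(Var[W]) = (9 - 14) / 5.8949 = -0.8482.
        Two-sided p = 2*Phi(z) = 0.396333.
Step 6: alpha = 0.05. fail to reject H0.

W+ = 19, W- = 9, W = min = 9, p = 0.396333, fail to reject H0.


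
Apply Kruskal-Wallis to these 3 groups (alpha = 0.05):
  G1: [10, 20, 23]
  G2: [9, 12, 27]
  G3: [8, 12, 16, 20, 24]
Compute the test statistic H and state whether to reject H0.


Step 1: Combine all N = 11 observations and assign midranks.
sorted (value, group, rank): (8,G3,1), (9,G2,2), (10,G1,3), (12,G2,4.5), (12,G3,4.5), (16,G3,6), (20,G1,7.5), (20,G3,7.5), (23,G1,9), (24,G3,10), (27,G2,11)
Step 2: Sum ranks within each group.
R_1 = 19.5 (n_1 = 3)
R_2 = 17.5 (n_2 = 3)
R_3 = 29 (n_3 = 5)
Step 3: H = 12/(N(N+1)) * sum(R_i^2/n_i) - 3(N+1)
     = 12/(11*12) * (19.5^2/3 + 17.5^2/3 + 29^2/5) - 3*12
     = 0.090909 * 397.033 - 36
     = 0.093939.
Step 4: Ties present; correction factor C = 1 - 12/(11^3 - 11) = 0.990909. Corrected H = 0.093939 / 0.990909 = 0.094801.
Step 5: Under H0, H ~ chi^2(2); p-value = 0.953705.
Step 6: alpha = 0.05. fail to reject H0.

H = 0.0948, df = 2, p = 0.953705, fail to reject H0.


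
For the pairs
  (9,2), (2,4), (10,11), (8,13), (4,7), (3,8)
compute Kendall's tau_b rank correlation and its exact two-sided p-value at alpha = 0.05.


Step 1: Enumerate the 15 unordered pairs (i,j) with i<j and classify each by sign(x_j-x_i) * sign(y_j-y_i).
  (1,2):dx=-7,dy=+2->D; (1,3):dx=+1,dy=+9->C; (1,4):dx=-1,dy=+11->D; (1,5):dx=-5,dy=+5->D
  (1,6):dx=-6,dy=+6->D; (2,3):dx=+8,dy=+7->C; (2,4):dx=+6,dy=+9->C; (2,5):dx=+2,dy=+3->C
  (2,6):dx=+1,dy=+4->C; (3,4):dx=-2,dy=+2->D; (3,5):dx=-6,dy=-4->C; (3,6):dx=-7,dy=-3->C
  (4,5):dx=-4,dy=-6->C; (4,6):dx=-5,dy=-5->C; (5,6):dx=-1,dy=+1->D
Step 2: C = 9, D = 6, total pairs = 15.
Step 3: tau = (C - D)/(n(n-1)/2) = (9 - 6)/15 = 0.200000.
Step 4: Exact two-sided p-value (enumerate n! = 720 permutations of y under H0): p = 0.719444.
Step 5: alpha = 0.05. fail to reject H0.

tau_b = 0.2000 (C=9, D=6), p = 0.719444, fail to reject H0.


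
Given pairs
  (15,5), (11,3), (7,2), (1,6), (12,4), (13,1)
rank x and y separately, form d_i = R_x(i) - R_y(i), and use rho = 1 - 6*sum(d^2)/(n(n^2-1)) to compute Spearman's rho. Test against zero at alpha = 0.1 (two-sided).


Step 1: Rank x and y separately (midranks; no ties here).
rank(x): 15->6, 11->3, 7->2, 1->1, 12->4, 13->5
rank(y): 5->5, 3->3, 2->2, 6->6, 4->4, 1->1
Step 2: d_i = R_x(i) - R_y(i); compute d_i^2.
  (6-5)^2=1, (3-3)^2=0, (2-2)^2=0, (1-6)^2=25, (4-4)^2=0, (5-1)^2=16
sum(d^2) = 42.
Step 3: rho = 1 - 6*42 / (6*(6^2 - 1)) = 1 - 252/210 = -0.200000.
Step 4: Under H0, t = rho * sqrt((n-2)/(1-rho^2)) = -0.4082 ~ t(4).
Step 5: Two-sided p-value from the t-distribution with 4 df = 0.704000.
Step 6: alpha = 0.1. fail to reject H0.

rho = -0.2000, p = 0.704000, fail to reject H0 at alpha = 0.1.


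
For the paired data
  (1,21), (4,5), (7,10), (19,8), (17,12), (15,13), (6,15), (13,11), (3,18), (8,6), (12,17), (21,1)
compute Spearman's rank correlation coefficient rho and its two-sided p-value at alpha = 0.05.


Step 1: Rank x and y separately (midranks; no ties here).
rank(x): 1->1, 4->3, 7->5, 19->11, 17->10, 15->9, 6->4, 13->8, 3->2, 8->6, 12->7, 21->12
rank(y): 21->12, 5->2, 10->5, 8->4, 12->7, 13->8, 15->9, 11->6, 18->11, 6->3, 17->10, 1->1
Step 2: d_i = R_x(i) - R_y(i); compute d_i^2.
  (1-12)^2=121, (3-2)^2=1, (5-5)^2=0, (11-4)^2=49, (10-7)^2=9, (9-8)^2=1, (4-9)^2=25, (8-6)^2=4, (2-11)^2=81, (6-3)^2=9, (7-10)^2=9, (12-1)^2=121
sum(d^2) = 430.
Step 3: rho = 1 - 6*430 / (12*(12^2 - 1)) = 1 - 2580/1716 = -0.503497.
Step 4: Under H0, t = rho * sqrt((n-2)/(1-rho^2)) = -1.8428 ~ t(10).
Step 5: Two-sided p-value from the t-distribution with 10 df = 0.095157.
Step 6: alpha = 0.05. fail to reject H0.

rho = -0.5035, p = 0.095157, fail to reject H0 at alpha = 0.05.


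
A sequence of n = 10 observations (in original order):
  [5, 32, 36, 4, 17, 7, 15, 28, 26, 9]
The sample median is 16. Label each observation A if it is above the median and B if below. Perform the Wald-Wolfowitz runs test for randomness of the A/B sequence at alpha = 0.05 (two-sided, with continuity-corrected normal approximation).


Step 1: Compute median = 16; label A = above, B = below.
Labels in order: BAABABBAAB  (n_A = 5, n_B = 5)
Step 2: Count runs R = 7.
Step 3: Under H0 (random ordering), E[R] = 2*n_A*n_B/(n_A+n_B) + 1 = 2*5*5/10 + 1 = 6.0000.
        Var[R] = 2*n_A*n_B*(2*n_A*n_B - n_A - n_B) / ((n_A+n_B)^2 * (n_A+n_B-1)) = 2000/900 = 2.2222.
        SD[R] = 1.4907.
Step 4: Continuity-corrected z = (R - 0.5 - E[R]) / SD[R] = (7 - 0.5 - 6.0000) / 1.4907 = 0.3354.
Step 5: Two-sided p-value via normal approximation = 2*(1 - Phi(|z|)) = 0.737316.
Step 6: alpha = 0.05. fail to reject H0.

R = 7, z = 0.3354, p = 0.737316, fail to reject H0.


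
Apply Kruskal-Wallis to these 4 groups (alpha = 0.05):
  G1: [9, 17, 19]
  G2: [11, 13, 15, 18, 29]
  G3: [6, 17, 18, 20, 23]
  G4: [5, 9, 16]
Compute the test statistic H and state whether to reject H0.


Step 1: Combine all N = 16 observations and assign midranks.
sorted (value, group, rank): (5,G4,1), (6,G3,2), (9,G1,3.5), (9,G4,3.5), (11,G2,5), (13,G2,6), (15,G2,7), (16,G4,8), (17,G1,9.5), (17,G3,9.5), (18,G2,11.5), (18,G3,11.5), (19,G1,13), (20,G3,14), (23,G3,15), (29,G2,16)
Step 2: Sum ranks within each group.
R_1 = 26 (n_1 = 3)
R_2 = 45.5 (n_2 = 5)
R_3 = 52 (n_3 = 5)
R_4 = 12.5 (n_4 = 3)
Step 3: H = 12/(N(N+1)) * sum(R_i^2/n_i) - 3(N+1)
     = 12/(16*17) * (26^2/3 + 45.5^2/5 + 52^2/5 + 12.5^2/3) - 3*17
     = 0.044118 * 1232.27 - 51
     = 3.364706.
Step 4: Ties present; correction factor C = 1 - 18/(16^3 - 16) = 0.995588. Corrected H = 3.364706 / 0.995588 = 3.379616.
Step 5: Under H0, H ~ chi^2(3); p-value = 0.336714.
Step 6: alpha = 0.05. fail to reject H0.

H = 3.3796, df = 3, p = 0.336714, fail to reject H0.


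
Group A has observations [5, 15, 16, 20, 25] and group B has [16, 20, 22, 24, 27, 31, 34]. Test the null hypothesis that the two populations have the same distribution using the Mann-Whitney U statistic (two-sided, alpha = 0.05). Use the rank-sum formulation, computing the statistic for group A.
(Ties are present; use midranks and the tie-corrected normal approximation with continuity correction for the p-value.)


Step 1: Combine and sort all 12 observations; assign midranks.
sorted (value, group): (5,X), (15,X), (16,X), (16,Y), (20,X), (20,Y), (22,Y), (24,Y), (25,X), (27,Y), (31,Y), (34,Y)
ranks: 5->1, 15->2, 16->3.5, 16->3.5, 20->5.5, 20->5.5, 22->7, 24->8, 25->9, 27->10, 31->11, 34->12
Step 2: Rank sum for X: R1 = 1 + 2 + 3.5 + 5.5 + 9 = 21.
Step 3: U_X = R1 - n1(n1+1)/2 = 21 - 5*6/2 = 21 - 15 = 6.
       U_Y = n1*n2 - U_X = 35 - 6 = 29.
Step 4: Ties are present, so use the tie-corrected normal approximation (with continuity correction) for the p-value.
Step 5: p-value = 0.073025; compare to alpha = 0.05. fail to reject H0.

U_X = 6, p = 0.073025, fail to reject H0 at alpha = 0.05.


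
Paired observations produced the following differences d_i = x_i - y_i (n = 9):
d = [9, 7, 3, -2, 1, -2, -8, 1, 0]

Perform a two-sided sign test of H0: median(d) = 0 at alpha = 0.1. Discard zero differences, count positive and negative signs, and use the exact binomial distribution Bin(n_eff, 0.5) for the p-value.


Step 1: Discard zero differences. Original n = 9; n_eff = number of nonzero differences = 8.
Nonzero differences (with sign): +9, +7, +3, -2, +1, -2, -8, +1
Step 2: Count signs: positive = 5, negative = 3.
Step 3: Under H0: P(positive) = 0.5, so the number of positives S ~ Bin(8, 0.5).
Step 4: Two-sided exact p-value = sum of Bin(8,0.5) probabilities at or below the observed probability = 0.726562.
Step 5: alpha = 0.1. fail to reject H0.

n_eff = 8, pos = 5, neg = 3, p = 0.726562, fail to reject H0.


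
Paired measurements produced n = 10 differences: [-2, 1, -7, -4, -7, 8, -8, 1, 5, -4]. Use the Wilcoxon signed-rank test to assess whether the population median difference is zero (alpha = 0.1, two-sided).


Step 1: Drop any zero differences (none here) and take |d_i|.
|d| = [2, 1, 7, 4, 7, 8, 8, 1, 5, 4]
Step 2: Midrank |d_i| (ties get averaged ranks).
ranks: |2|->3, |1|->1.5, |7|->7.5, |4|->4.5, |7|->7.5, |8|->9.5, |8|->9.5, |1|->1.5, |5|->6, |4|->4.5
Step 3: Attach original signs; sum ranks with positive sign and with negative sign.
W+ = 1.5 + 9.5 + 1.5 + 6 = 18.5
W- = 3 + 7.5 + 4.5 + 7.5 + 9.5 + 4.5 = 36.5
(Check: W+ + W- = 55 should equal n(n+1)/2 = 55.)
Step 4: Test statistic W = min(W+, W-) = 18.5.
Step 5: Ties in |d|, so use the tie-corrected normal approximation.
        E[W] = n(n+1)/4 = 10*11/4 = 27.5.
        Tie groups: |d|=1 (t=2), |d|=4 (t=2), |d|=7 (t=2), |d|=8 (t=2); sum(t^3 - t) = 24.
        Var[W] = n(n+1)(2n+1)/24 - sum(t^3-t)/48 = 2310/24 - 24/48 = 95.75.
        z = (W - E[W]) / sqrt(Var[W]) = (18.5 - 27.5) / 9.7852 = -0.9198.
        Two-sided p = 2*Phi(z) = 0.357700.
Step 6: alpha = 0.1. fail to reject H0.

W+ = 18.5, W- = 36.5, W = min = 18.5, p = 0.357700, fail to reject H0.


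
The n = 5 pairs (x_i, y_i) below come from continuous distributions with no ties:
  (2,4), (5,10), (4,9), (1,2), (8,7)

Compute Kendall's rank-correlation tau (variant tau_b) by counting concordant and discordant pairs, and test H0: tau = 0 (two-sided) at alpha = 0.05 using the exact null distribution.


Step 1: Enumerate the 10 unordered pairs (i,j) with i<j and classify each by sign(x_j-x_i) * sign(y_j-y_i).
  (1,2):dx=+3,dy=+6->C; (1,3):dx=+2,dy=+5->C; (1,4):dx=-1,dy=-2->C; (1,5):dx=+6,dy=+3->C
  (2,3):dx=-1,dy=-1->C; (2,4):dx=-4,dy=-8->C; (2,5):dx=+3,dy=-3->D; (3,4):dx=-3,dy=-7->C
  (3,5):dx=+4,dy=-2->D; (4,5):dx=+7,dy=+5->C
Step 2: C = 8, D = 2, total pairs = 10.
Step 3: tau = (C - D)/(n(n-1)/2) = (8 - 2)/10 = 0.600000.
Step 4: Exact two-sided p-value (enumerate n! = 120 permutations of y under H0): p = 0.233333.
Step 5: alpha = 0.05. fail to reject H0.

tau_b = 0.6000 (C=8, D=2), p = 0.233333, fail to reject H0.


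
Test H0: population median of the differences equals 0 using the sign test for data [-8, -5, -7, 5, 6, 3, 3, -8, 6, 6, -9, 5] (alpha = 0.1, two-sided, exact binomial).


Step 1: Discard zero differences. Original n = 12; n_eff = number of nonzero differences = 12.
Nonzero differences (with sign): -8, -5, -7, +5, +6, +3, +3, -8, +6, +6, -9, +5
Step 2: Count signs: positive = 7, negative = 5.
Step 3: Under H0: P(positive) = 0.5, so the number of positives S ~ Bin(12, 0.5).
Step 4: Two-sided exact p-value = sum of Bin(12,0.5) probabilities at or below the observed probability = 0.774414.
Step 5: alpha = 0.1. fail to reject H0.

n_eff = 12, pos = 7, neg = 5, p = 0.774414, fail to reject H0.


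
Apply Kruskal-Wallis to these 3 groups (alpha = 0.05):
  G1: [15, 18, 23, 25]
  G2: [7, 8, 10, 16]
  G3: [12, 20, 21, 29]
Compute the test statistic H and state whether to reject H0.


Step 1: Combine all N = 12 observations and assign midranks.
sorted (value, group, rank): (7,G2,1), (8,G2,2), (10,G2,3), (12,G3,4), (15,G1,5), (16,G2,6), (18,G1,7), (20,G3,8), (21,G3,9), (23,G1,10), (25,G1,11), (29,G3,12)
Step 2: Sum ranks within each group.
R_1 = 33 (n_1 = 4)
R_2 = 12 (n_2 = 4)
R_3 = 33 (n_3 = 4)
Step 3: H = 12/(N(N+1)) * sum(R_i^2/n_i) - 3(N+1)
     = 12/(12*13) * (33^2/4 + 12^2/4 + 33^2/4) - 3*13
     = 0.076923 * 580.5 - 39
     = 5.653846.
Step 4: No ties, so H is used without correction.
Step 5: Under H0, H ~ chi^2(2); p-value = 0.059195.
Step 6: alpha = 0.05. fail to reject H0.

H = 5.6538, df = 2, p = 0.059195, fail to reject H0.


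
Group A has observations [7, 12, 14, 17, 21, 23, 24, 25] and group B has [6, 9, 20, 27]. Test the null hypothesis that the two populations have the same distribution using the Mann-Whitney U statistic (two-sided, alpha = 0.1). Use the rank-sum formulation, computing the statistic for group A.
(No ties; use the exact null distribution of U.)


Step 1: Combine and sort all 12 observations; assign midranks.
sorted (value, group): (6,Y), (7,X), (9,Y), (12,X), (14,X), (17,X), (20,Y), (21,X), (23,X), (24,X), (25,X), (27,Y)
ranks: 6->1, 7->2, 9->3, 12->4, 14->5, 17->6, 20->7, 21->8, 23->9, 24->10, 25->11, 27->12
Step 2: Rank sum for X: R1 = 2 + 4 + 5 + 6 + 8 + 9 + 10 + 11 = 55.
Step 3: U_X = R1 - n1(n1+1)/2 = 55 - 8*9/2 = 55 - 36 = 19.
       U_Y = n1*n2 - U_X = 32 - 19 = 13.
Step 4: No ties, so the exact null distribution of U (based on enumerating the C(12,8) = 495 equally likely rank assignments) gives the two-sided p-value.
Step 5: p-value = 0.682828; compare to alpha = 0.1. fail to reject H0.

U_X = 19, p = 0.682828, fail to reject H0 at alpha = 0.1.


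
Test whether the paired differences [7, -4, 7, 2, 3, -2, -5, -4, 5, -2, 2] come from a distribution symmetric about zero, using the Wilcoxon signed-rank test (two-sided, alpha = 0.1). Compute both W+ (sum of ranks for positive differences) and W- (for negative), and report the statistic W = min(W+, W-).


Step 1: Drop any zero differences (none here) and take |d_i|.
|d| = [7, 4, 7, 2, 3, 2, 5, 4, 5, 2, 2]
Step 2: Midrank |d_i| (ties get averaged ranks).
ranks: |7|->10.5, |4|->6.5, |7|->10.5, |2|->2.5, |3|->5, |2|->2.5, |5|->8.5, |4|->6.5, |5|->8.5, |2|->2.5, |2|->2.5
Step 3: Attach original signs; sum ranks with positive sign and with negative sign.
W+ = 10.5 + 10.5 + 2.5 + 5 + 8.5 + 2.5 = 39.5
W- = 6.5 + 2.5 + 8.5 + 6.5 + 2.5 = 26.5
(Check: W+ + W- = 66 should equal n(n+1)/2 = 66.)
Step 4: Test statistic W = min(W+, W-) = 26.5.
Step 5: Ties in |d|, so use the tie-corrected normal approximation.
        E[W] = n(n+1)/4 = 11*12/4 = 33.
        Tie groups: |d|=2 (t=4), |d|=4 (t=2), |d|=5 (t=2), |d|=7 (t=2); sum(t^3 - t) = 78.
        Var[W] = n(n+1)(2n+1)/24 - sum(t^3-t)/48 = 3036/24 - 78/48 = 124.875.
        z = (W - E[W]) / sqrt(Var[W]) = (26.5 - 33) / 11.1747 = -0.5817.
        Two-sided p = 2*Phi(z) = 0.560790.
Step 6: alpha = 0.1. fail to reject H0.

W+ = 39.5, W- = 26.5, W = min = 26.5, p = 0.560790, fail to reject H0.


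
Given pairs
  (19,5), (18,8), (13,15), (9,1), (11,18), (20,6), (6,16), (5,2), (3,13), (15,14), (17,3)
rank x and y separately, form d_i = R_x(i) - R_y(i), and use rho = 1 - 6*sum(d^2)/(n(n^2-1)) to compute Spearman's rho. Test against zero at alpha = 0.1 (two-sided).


Step 1: Rank x and y separately (midranks; no ties here).
rank(x): 19->10, 18->9, 13->6, 9->4, 11->5, 20->11, 6->3, 5->2, 3->1, 15->7, 17->8
rank(y): 5->4, 8->6, 15->9, 1->1, 18->11, 6->5, 16->10, 2->2, 13->7, 14->8, 3->3
Step 2: d_i = R_x(i) - R_y(i); compute d_i^2.
  (10-4)^2=36, (9-6)^2=9, (6-9)^2=9, (4-1)^2=9, (5-11)^2=36, (11-5)^2=36, (3-10)^2=49, (2-2)^2=0, (1-7)^2=36, (7-8)^2=1, (8-3)^2=25
sum(d^2) = 246.
Step 3: rho = 1 - 6*246 / (11*(11^2 - 1)) = 1 - 1476/1320 = -0.118182.
Step 4: Under H0, t = rho * sqrt((n-2)/(1-rho^2)) = -0.3570 ~ t(9).
Step 5: Two-sided p-value from the t-distribution with 9 df = 0.729285.
Step 6: alpha = 0.1. fail to reject H0.

rho = -0.1182, p = 0.729285, fail to reject H0 at alpha = 0.1.


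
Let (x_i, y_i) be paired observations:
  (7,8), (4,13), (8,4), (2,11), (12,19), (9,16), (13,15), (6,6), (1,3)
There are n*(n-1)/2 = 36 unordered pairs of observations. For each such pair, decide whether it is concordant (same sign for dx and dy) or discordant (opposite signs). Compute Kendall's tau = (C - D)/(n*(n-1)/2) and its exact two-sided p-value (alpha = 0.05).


Step 1: Enumerate the 36 unordered pairs (i,j) with i<j and classify each by sign(x_j-x_i) * sign(y_j-y_i).
  (1,2):dx=-3,dy=+5->D; (1,3):dx=+1,dy=-4->D; (1,4):dx=-5,dy=+3->D; (1,5):dx=+5,dy=+11->C
  (1,6):dx=+2,dy=+8->C; (1,7):dx=+6,dy=+7->C; (1,8):dx=-1,dy=-2->C; (1,9):dx=-6,dy=-5->C
  (2,3):dx=+4,dy=-9->D; (2,4):dx=-2,dy=-2->C; (2,5):dx=+8,dy=+6->C; (2,6):dx=+5,dy=+3->C
  (2,7):dx=+9,dy=+2->C; (2,8):dx=+2,dy=-7->D; (2,9):dx=-3,dy=-10->C; (3,4):dx=-6,dy=+7->D
  (3,5):dx=+4,dy=+15->C; (3,6):dx=+1,dy=+12->C; (3,7):dx=+5,dy=+11->C; (3,8):dx=-2,dy=+2->D
  (3,9):dx=-7,dy=-1->C; (4,5):dx=+10,dy=+8->C; (4,6):dx=+7,dy=+5->C; (4,7):dx=+11,dy=+4->C
  (4,8):dx=+4,dy=-5->D; (4,9):dx=-1,dy=-8->C; (5,6):dx=-3,dy=-3->C; (5,7):dx=+1,dy=-4->D
  (5,8):dx=-6,dy=-13->C; (5,9):dx=-11,dy=-16->C; (6,7):dx=+4,dy=-1->D; (6,8):dx=-3,dy=-10->C
  (6,9):dx=-8,dy=-13->C; (7,8):dx=-7,dy=-9->C; (7,9):dx=-12,dy=-12->C; (8,9):dx=-5,dy=-3->C
Step 2: C = 26, D = 10, total pairs = 36.
Step 3: tau = (C - D)/(n(n-1)/2) = (26 - 10)/36 = 0.444444.
Step 4: Exact two-sided p-value (enumerate n! = 362880 permutations of y under H0): p = 0.119439.
Step 5: alpha = 0.05. fail to reject H0.

tau_b = 0.4444 (C=26, D=10), p = 0.119439, fail to reject H0.


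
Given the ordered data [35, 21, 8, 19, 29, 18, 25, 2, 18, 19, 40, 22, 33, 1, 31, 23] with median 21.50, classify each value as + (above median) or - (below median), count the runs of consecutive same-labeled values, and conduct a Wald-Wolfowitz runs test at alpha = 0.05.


Step 1: Compute median = 21.50; label A = above, B = below.
Labels in order: ABBBABABBBAAABAA  (n_A = 8, n_B = 8)
Step 2: Count runs R = 9.
Step 3: Under H0 (random ordering), E[R] = 2*n_A*n_B/(n_A+n_B) + 1 = 2*8*8/16 + 1 = 9.0000.
        Var[R] = 2*n_A*n_B*(2*n_A*n_B - n_A - n_B) / ((n_A+n_B)^2 * (n_A+n_B-1)) = 14336/3840 = 3.7333.
        SD[R] = 1.9322.
Step 4: R = E[R], so z = 0 with no continuity correction.
Step 5: Two-sided p-value via normal approximation = 2*(1 - Phi(|z|)) = 1.000000.
Step 6: alpha = 0.05. fail to reject H0.

R = 9, z = 0.0000, p = 1.000000, fail to reject H0.


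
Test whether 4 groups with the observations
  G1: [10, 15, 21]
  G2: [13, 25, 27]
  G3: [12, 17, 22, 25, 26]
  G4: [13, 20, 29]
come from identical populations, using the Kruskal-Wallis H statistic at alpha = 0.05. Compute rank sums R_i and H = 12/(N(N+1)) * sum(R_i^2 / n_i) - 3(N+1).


Step 1: Combine all N = 14 observations and assign midranks.
sorted (value, group, rank): (10,G1,1), (12,G3,2), (13,G2,3.5), (13,G4,3.5), (15,G1,5), (17,G3,6), (20,G4,7), (21,G1,8), (22,G3,9), (25,G2,10.5), (25,G3,10.5), (26,G3,12), (27,G2,13), (29,G4,14)
Step 2: Sum ranks within each group.
R_1 = 14 (n_1 = 3)
R_2 = 27 (n_2 = 3)
R_3 = 39.5 (n_3 = 5)
R_4 = 24.5 (n_4 = 3)
Step 3: H = 12/(N(N+1)) * sum(R_i^2/n_i) - 3(N+1)
     = 12/(14*15) * (14^2/3 + 27^2/3 + 39.5^2/5 + 24.5^2/3) - 3*15
     = 0.057143 * 820.467 - 45
     = 1.883810.
Step 4: Ties present; correction factor C = 1 - 12/(14^3 - 14) = 0.995604. Corrected H = 1.883810 / 0.995604 = 1.892127.
Step 5: Under H0, H ~ chi^2(3); p-value = 0.595095.
Step 6: alpha = 0.05. fail to reject H0.

H = 1.8921, df = 3, p = 0.595095, fail to reject H0.


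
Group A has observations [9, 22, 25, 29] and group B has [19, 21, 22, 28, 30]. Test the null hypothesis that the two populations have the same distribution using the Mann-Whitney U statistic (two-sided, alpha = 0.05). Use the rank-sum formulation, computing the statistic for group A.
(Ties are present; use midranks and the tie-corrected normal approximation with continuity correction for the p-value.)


Step 1: Combine and sort all 9 observations; assign midranks.
sorted (value, group): (9,X), (19,Y), (21,Y), (22,X), (22,Y), (25,X), (28,Y), (29,X), (30,Y)
ranks: 9->1, 19->2, 21->3, 22->4.5, 22->4.5, 25->6, 28->7, 29->8, 30->9
Step 2: Rank sum for X: R1 = 1 + 4.5 + 6 + 8 = 19.5.
Step 3: U_X = R1 - n1(n1+1)/2 = 19.5 - 4*5/2 = 19.5 - 10 = 9.5.
       U_Y = n1*n2 - U_X = 20 - 9.5 = 10.5.
Step 4: Ties are present, so use the tie-corrected normal approximation (with continuity correction) for the p-value.
Step 5: p-value = 1.000000; compare to alpha = 0.05. fail to reject H0.

U_X = 9.5, p = 1.000000, fail to reject H0 at alpha = 0.05.


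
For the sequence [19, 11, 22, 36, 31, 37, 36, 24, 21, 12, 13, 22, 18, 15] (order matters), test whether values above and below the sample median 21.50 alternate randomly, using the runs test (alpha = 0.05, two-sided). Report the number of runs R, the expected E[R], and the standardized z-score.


Step 1: Compute median = 21.50; label A = above, B = below.
Labels in order: BBAAAAAABBBABB  (n_A = 7, n_B = 7)
Step 2: Count runs R = 5.
Step 3: Under H0 (random ordering), E[R] = 2*n_A*n_B/(n_A+n_B) + 1 = 2*7*7/14 + 1 = 8.0000.
        Var[R] = 2*n_A*n_B*(2*n_A*n_B - n_A - n_B) / ((n_A+n_B)^2 * (n_A+n_B-1)) = 8232/2548 = 3.2308.
        SD[R] = 1.7974.
Step 4: Continuity-corrected z = (R + 0.5 - E[R]) / SD[R] = (5 + 0.5 - 8.0000) / 1.7974 = -1.3909.
Step 5: Two-sided p-value via normal approximation = 2*(1 - Phi(|z|)) = 0.164264.
Step 6: alpha = 0.05. fail to reject H0.

R = 5, z = -1.3909, p = 0.164264, fail to reject H0.


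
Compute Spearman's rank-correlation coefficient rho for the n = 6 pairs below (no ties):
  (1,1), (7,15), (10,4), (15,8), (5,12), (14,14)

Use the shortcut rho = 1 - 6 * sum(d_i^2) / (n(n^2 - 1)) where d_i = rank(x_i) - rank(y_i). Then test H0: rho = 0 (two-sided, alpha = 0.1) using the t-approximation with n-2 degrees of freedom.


Step 1: Rank x and y separately (midranks; no ties here).
rank(x): 1->1, 7->3, 10->4, 15->6, 5->2, 14->5
rank(y): 1->1, 15->6, 4->2, 8->3, 12->4, 14->5
Step 2: d_i = R_x(i) - R_y(i); compute d_i^2.
  (1-1)^2=0, (3-6)^2=9, (4-2)^2=4, (6-3)^2=9, (2-4)^2=4, (5-5)^2=0
sum(d^2) = 26.
Step 3: rho = 1 - 6*26 / (6*(6^2 - 1)) = 1 - 156/210 = 0.257143.
Step 4: Under H0, t = rho * sqrt((n-2)/(1-rho^2)) = 0.5322 ~ t(4).
Step 5: Two-sided p-value from the t-distribution with 4 df = 0.622787.
Step 6: alpha = 0.1. fail to reject H0.

rho = 0.2571, p = 0.622787, fail to reject H0 at alpha = 0.1.


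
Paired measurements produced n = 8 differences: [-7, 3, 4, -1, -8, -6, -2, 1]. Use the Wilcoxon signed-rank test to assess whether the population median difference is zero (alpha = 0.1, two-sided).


Step 1: Drop any zero differences (none here) and take |d_i|.
|d| = [7, 3, 4, 1, 8, 6, 2, 1]
Step 2: Midrank |d_i| (ties get averaged ranks).
ranks: |7|->7, |3|->4, |4|->5, |1|->1.5, |8|->8, |6|->6, |2|->3, |1|->1.5
Step 3: Attach original signs; sum ranks with positive sign and with negative sign.
W+ = 4 + 5 + 1.5 = 10.5
W- = 7 + 1.5 + 8 + 6 + 3 = 25.5
(Check: W+ + W- = 36 should equal n(n+1)/2 = 36.)
Step 4: Test statistic W = min(W+, W-) = 10.5.
Step 5: Ties in |d|, so use the tie-corrected normal approximation.
        E[W] = n(n+1)/4 = 8*9/4 = 18.
        Tie groups: |d|=1 (t=2); sum(t^3 - t) = 6.
        Var[W] = n(n+1)(2n+1)/24 - sum(t^3-t)/48 = 1224/24 - 6/48 = 50.875.
        z = (W - E[W]) / sqrt(Var[W]) = (10.5 - 18) / 7.1327 = -1.0515.
        Two-sided p = 2*Phi(z) = 0.293029.
Step 6: alpha = 0.1. fail to reject H0.

W+ = 10.5, W- = 25.5, W = min = 10.5, p = 0.293029, fail to reject H0.


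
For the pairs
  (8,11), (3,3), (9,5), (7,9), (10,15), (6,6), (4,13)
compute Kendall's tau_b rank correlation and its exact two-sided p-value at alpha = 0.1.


Step 1: Enumerate the 21 unordered pairs (i,j) with i<j and classify each by sign(x_j-x_i) * sign(y_j-y_i).
  (1,2):dx=-5,dy=-8->C; (1,3):dx=+1,dy=-6->D; (1,4):dx=-1,dy=-2->C; (1,5):dx=+2,dy=+4->C
  (1,6):dx=-2,dy=-5->C; (1,7):dx=-4,dy=+2->D; (2,3):dx=+6,dy=+2->C; (2,4):dx=+4,dy=+6->C
  (2,5):dx=+7,dy=+12->C; (2,6):dx=+3,dy=+3->C; (2,7):dx=+1,dy=+10->C; (3,4):dx=-2,dy=+4->D
  (3,5):dx=+1,dy=+10->C; (3,6):dx=-3,dy=+1->D; (3,7):dx=-5,dy=+8->D; (4,5):dx=+3,dy=+6->C
  (4,6):dx=-1,dy=-3->C; (4,7):dx=-3,dy=+4->D; (5,6):dx=-4,dy=-9->C; (5,7):dx=-6,dy=-2->C
  (6,7):dx=-2,dy=+7->D
Step 2: C = 14, D = 7, total pairs = 21.
Step 3: tau = (C - D)/(n(n-1)/2) = (14 - 7)/21 = 0.333333.
Step 4: Exact two-sided p-value (enumerate n! = 5040 permutations of y under H0): p = 0.381349.
Step 5: alpha = 0.1. fail to reject H0.

tau_b = 0.3333 (C=14, D=7), p = 0.381349, fail to reject H0.


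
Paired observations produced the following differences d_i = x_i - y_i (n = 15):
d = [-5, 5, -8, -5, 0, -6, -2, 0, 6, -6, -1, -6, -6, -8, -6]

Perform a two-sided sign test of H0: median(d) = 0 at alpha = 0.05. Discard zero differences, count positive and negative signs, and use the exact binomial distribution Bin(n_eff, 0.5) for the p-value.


Step 1: Discard zero differences. Original n = 15; n_eff = number of nonzero differences = 13.
Nonzero differences (with sign): -5, +5, -8, -5, -6, -2, +6, -6, -1, -6, -6, -8, -6
Step 2: Count signs: positive = 2, negative = 11.
Step 3: Under H0: P(positive) = 0.5, so the number of positives S ~ Bin(13, 0.5).
Step 4: Two-sided exact p-value = sum of Bin(13,0.5) probabilities at or below the observed probability = 0.022461.
Step 5: alpha = 0.05. reject H0.

n_eff = 13, pos = 2, neg = 11, p = 0.022461, reject H0.


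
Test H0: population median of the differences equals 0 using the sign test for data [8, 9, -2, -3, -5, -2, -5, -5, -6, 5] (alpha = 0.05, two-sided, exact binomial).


Step 1: Discard zero differences. Original n = 10; n_eff = number of nonzero differences = 10.
Nonzero differences (with sign): +8, +9, -2, -3, -5, -2, -5, -5, -6, +5
Step 2: Count signs: positive = 3, negative = 7.
Step 3: Under H0: P(positive) = 0.5, so the number of positives S ~ Bin(10, 0.5).
Step 4: Two-sided exact p-value = sum of Bin(10,0.5) probabilities at or below the observed probability = 0.343750.
Step 5: alpha = 0.05. fail to reject H0.

n_eff = 10, pos = 3, neg = 7, p = 0.343750, fail to reject H0.


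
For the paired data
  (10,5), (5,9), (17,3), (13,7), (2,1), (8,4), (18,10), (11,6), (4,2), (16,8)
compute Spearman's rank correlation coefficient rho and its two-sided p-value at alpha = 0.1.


Step 1: Rank x and y separately (midranks; no ties here).
rank(x): 10->5, 5->3, 17->9, 13->7, 2->1, 8->4, 18->10, 11->6, 4->2, 16->8
rank(y): 5->5, 9->9, 3->3, 7->7, 1->1, 4->4, 10->10, 6->6, 2->2, 8->8
Step 2: d_i = R_x(i) - R_y(i); compute d_i^2.
  (5-5)^2=0, (3-9)^2=36, (9-3)^2=36, (7-7)^2=0, (1-1)^2=0, (4-4)^2=0, (10-10)^2=0, (6-6)^2=0, (2-2)^2=0, (8-8)^2=0
sum(d^2) = 72.
Step 3: rho = 1 - 6*72 / (10*(10^2 - 1)) = 1 - 432/990 = 0.563636.
Step 4: Under H0, t = rho * sqrt((n-2)/(1-rho^2)) = 1.9300 ~ t(8).
Step 5: Two-sided p-value from the t-distribution with 8 df = 0.089724.
Step 6: alpha = 0.1. reject H0.

rho = 0.5636, p = 0.089724, reject H0 at alpha = 0.1.


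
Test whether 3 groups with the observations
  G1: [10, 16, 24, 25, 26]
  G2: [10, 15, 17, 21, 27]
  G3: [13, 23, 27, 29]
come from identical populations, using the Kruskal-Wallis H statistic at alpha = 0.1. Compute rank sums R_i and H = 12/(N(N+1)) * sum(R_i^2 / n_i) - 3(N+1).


Step 1: Combine all N = 14 observations and assign midranks.
sorted (value, group, rank): (10,G1,1.5), (10,G2,1.5), (13,G3,3), (15,G2,4), (16,G1,5), (17,G2,6), (21,G2,7), (23,G3,8), (24,G1,9), (25,G1,10), (26,G1,11), (27,G2,12.5), (27,G3,12.5), (29,G3,14)
Step 2: Sum ranks within each group.
R_1 = 36.5 (n_1 = 5)
R_2 = 31 (n_2 = 5)
R_3 = 37.5 (n_3 = 4)
Step 3: H = 12/(N(N+1)) * sum(R_i^2/n_i) - 3(N+1)
     = 12/(14*15) * (36.5^2/5 + 31^2/5 + 37.5^2/4) - 3*15
     = 0.057143 * 810.212 - 45
     = 1.297857.
Step 4: Ties present; correction factor C = 1 - 12/(14^3 - 14) = 0.995604. Corrected H = 1.297857 / 0.995604 = 1.303587.
Step 5: Under H0, H ~ chi^2(2); p-value = 0.521110.
Step 6: alpha = 0.1. fail to reject H0.

H = 1.3036, df = 2, p = 0.521110, fail to reject H0.


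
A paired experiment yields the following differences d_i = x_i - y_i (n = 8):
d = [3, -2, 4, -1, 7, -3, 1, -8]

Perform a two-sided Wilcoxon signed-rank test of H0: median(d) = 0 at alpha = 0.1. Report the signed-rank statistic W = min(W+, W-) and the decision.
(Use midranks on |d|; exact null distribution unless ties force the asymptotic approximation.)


Step 1: Drop any zero differences (none here) and take |d_i|.
|d| = [3, 2, 4, 1, 7, 3, 1, 8]
Step 2: Midrank |d_i| (ties get averaged ranks).
ranks: |3|->4.5, |2|->3, |4|->6, |1|->1.5, |7|->7, |3|->4.5, |1|->1.5, |8|->8
Step 3: Attach original signs; sum ranks with positive sign and with negative sign.
W+ = 4.5 + 6 + 7 + 1.5 = 19
W- = 3 + 1.5 + 4.5 + 8 = 17
(Check: W+ + W- = 36 should equal n(n+1)/2 = 36.)
Step 4: Test statistic W = min(W+, W-) = 17.
Step 5: Ties in |d|, so use the tie-corrected normal approximation.
        E[W] = n(n+1)/4 = 8*9/4 = 18.
        Tie groups: |d|=1 (t=2), |d|=3 (t=2); sum(t^3 - t) = 12.
        Var[W] = n(n+1)(2n+1)/24 - sum(t^3-t)/48 = 1224/24 - 12/48 = 50.75.
        z = (W - E[W]) / sqrt(Var[W]) = (17 - 18) / 7.1239 = -0.1404.
        Two-sided p = 2*Phi(z) = 0.888366.
Step 6: alpha = 0.1. fail to reject H0.

W+ = 19, W- = 17, W = min = 17, p = 0.888366, fail to reject H0.


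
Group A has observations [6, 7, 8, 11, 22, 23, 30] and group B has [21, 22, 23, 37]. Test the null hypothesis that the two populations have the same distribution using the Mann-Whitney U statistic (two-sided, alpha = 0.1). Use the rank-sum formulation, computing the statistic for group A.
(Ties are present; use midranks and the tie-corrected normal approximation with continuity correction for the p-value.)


Step 1: Combine and sort all 11 observations; assign midranks.
sorted (value, group): (6,X), (7,X), (8,X), (11,X), (21,Y), (22,X), (22,Y), (23,X), (23,Y), (30,X), (37,Y)
ranks: 6->1, 7->2, 8->3, 11->4, 21->5, 22->6.5, 22->6.5, 23->8.5, 23->8.5, 30->10, 37->11
Step 2: Rank sum for X: R1 = 1 + 2 + 3 + 4 + 6.5 + 8.5 + 10 = 35.
Step 3: U_X = R1 - n1(n1+1)/2 = 35 - 7*8/2 = 35 - 28 = 7.
       U_Y = n1*n2 - U_X = 28 - 7 = 21.
Step 4: Ties are present, so use the tie-corrected normal approximation (with continuity correction) for the p-value.
Step 5: p-value = 0.217200; compare to alpha = 0.1. fail to reject H0.

U_X = 7, p = 0.217200, fail to reject H0 at alpha = 0.1.


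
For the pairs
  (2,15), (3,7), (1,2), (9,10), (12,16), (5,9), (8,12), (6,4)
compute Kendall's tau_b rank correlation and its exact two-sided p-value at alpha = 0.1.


Step 1: Enumerate the 28 unordered pairs (i,j) with i<j and classify each by sign(x_j-x_i) * sign(y_j-y_i).
  (1,2):dx=+1,dy=-8->D; (1,3):dx=-1,dy=-13->C; (1,4):dx=+7,dy=-5->D; (1,5):dx=+10,dy=+1->C
  (1,6):dx=+3,dy=-6->D; (1,7):dx=+6,dy=-3->D; (1,8):dx=+4,dy=-11->D; (2,3):dx=-2,dy=-5->C
  (2,4):dx=+6,dy=+3->C; (2,5):dx=+9,dy=+9->C; (2,6):dx=+2,dy=+2->C; (2,7):dx=+5,dy=+5->C
  (2,8):dx=+3,dy=-3->D; (3,4):dx=+8,dy=+8->C; (3,5):dx=+11,dy=+14->C; (3,6):dx=+4,dy=+7->C
  (3,7):dx=+7,dy=+10->C; (3,8):dx=+5,dy=+2->C; (4,5):dx=+3,dy=+6->C; (4,6):dx=-4,dy=-1->C
  (4,7):dx=-1,dy=+2->D; (4,8):dx=-3,dy=-6->C; (5,6):dx=-7,dy=-7->C; (5,7):dx=-4,dy=-4->C
  (5,8):dx=-6,dy=-12->C; (6,7):dx=+3,dy=+3->C; (6,8):dx=+1,dy=-5->D; (7,8):dx=-2,dy=-8->C
Step 2: C = 20, D = 8, total pairs = 28.
Step 3: tau = (C - D)/(n(n-1)/2) = (20 - 8)/28 = 0.428571.
Step 4: Exact two-sided p-value (enumerate n! = 40320 permutations of y under H0): p = 0.178869.
Step 5: alpha = 0.1. fail to reject H0.

tau_b = 0.4286 (C=20, D=8), p = 0.178869, fail to reject H0.


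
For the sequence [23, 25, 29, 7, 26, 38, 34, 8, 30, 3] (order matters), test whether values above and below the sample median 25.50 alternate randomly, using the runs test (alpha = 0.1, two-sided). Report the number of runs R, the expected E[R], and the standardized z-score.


Step 1: Compute median = 25.50; label A = above, B = below.
Labels in order: BBABAAABAB  (n_A = 5, n_B = 5)
Step 2: Count runs R = 7.
Step 3: Under H0 (random ordering), E[R] = 2*n_A*n_B/(n_A+n_B) + 1 = 2*5*5/10 + 1 = 6.0000.
        Var[R] = 2*n_A*n_B*(2*n_A*n_B - n_A - n_B) / ((n_A+n_B)^2 * (n_A+n_B-1)) = 2000/900 = 2.2222.
        SD[R] = 1.4907.
Step 4: Continuity-corrected z = (R - 0.5 - E[R]) / SD[R] = (7 - 0.5 - 6.0000) / 1.4907 = 0.3354.
Step 5: Two-sided p-value via normal approximation = 2*(1 - Phi(|z|)) = 0.737316.
Step 6: alpha = 0.1. fail to reject H0.

R = 7, z = 0.3354, p = 0.737316, fail to reject H0.


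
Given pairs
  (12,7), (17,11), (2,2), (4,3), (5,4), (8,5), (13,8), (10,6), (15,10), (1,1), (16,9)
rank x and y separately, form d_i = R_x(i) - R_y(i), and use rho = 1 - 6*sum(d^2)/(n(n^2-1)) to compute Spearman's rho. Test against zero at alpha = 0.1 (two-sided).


Step 1: Rank x and y separately (midranks; no ties here).
rank(x): 12->7, 17->11, 2->2, 4->3, 5->4, 8->5, 13->8, 10->6, 15->9, 1->1, 16->10
rank(y): 7->7, 11->11, 2->2, 3->3, 4->4, 5->5, 8->8, 6->6, 10->10, 1->1, 9->9
Step 2: d_i = R_x(i) - R_y(i); compute d_i^2.
  (7-7)^2=0, (11-11)^2=0, (2-2)^2=0, (3-3)^2=0, (4-4)^2=0, (5-5)^2=0, (8-8)^2=0, (6-6)^2=0, (9-10)^2=1, (1-1)^2=0, (10-9)^2=1
sum(d^2) = 2.
Step 3: rho = 1 - 6*2 / (11*(11^2 - 1)) = 1 - 12/1320 = 0.990909.
Step 4: Under H0, t = rho * sqrt((n-2)/(1-rho^2)) = 22.0966 ~ t(9).
Step 5: Two-sided p-value from the t-distribution with 9 df = 0.000000.
Step 6: alpha = 0.1. reject H0.

rho = 0.9909, p = 0.000000, reject H0 at alpha = 0.1.


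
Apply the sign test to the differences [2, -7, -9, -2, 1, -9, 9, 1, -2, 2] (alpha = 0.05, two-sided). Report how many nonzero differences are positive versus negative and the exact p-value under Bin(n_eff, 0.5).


Step 1: Discard zero differences. Original n = 10; n_eff = number of nonzero differences = 10.
Nonzero differences (with sign): +2, -7, -9, -2, +1, -9, +9, +1, -2, +2
Step 2: Count signs: positive = 5, negative = 5.
Step 3: Under H0: P(positive) = 0.5, so the number of positives S ~ Bin(10, 0.5).
Step 4: Two-sided exact p-value = sum of Bin(10,0.5) probabilities at or below the observed probability = 1.000000.
Step 5: alpha = 0.05. fail to reject H0.

n_eff = 10, pos = 5, neg = 5, p = 1.000000, fail to reject H0.


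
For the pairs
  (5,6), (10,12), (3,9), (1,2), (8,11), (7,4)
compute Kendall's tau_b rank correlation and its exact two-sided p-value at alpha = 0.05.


Step 1: Enumerate the 15 unordered pairs (i,j) with i<j and classify each by sign(x_j-x_i) * sign(y_j-y_i).
  (1,2):dx=+5,dy=+6->C; (1,3):dx=-2,dy=+3->D; (1,4):dx=-4,dy=-4->C; (1,5):dx=+3,dy=+5->C
  (1,6):dx=+2,dy=-2->D; (2,3):dx=-7,dy=-3->C; (2,4):dx=-9,dy=-10->C; (2,5):dx=-2,dy=-1->C
  (2,6):dx=-3,dy=-8->C; (3,4):dx=-2,dy=-7->C; (3,5):dx=+5,dy=+2->C; (3,6):dx=+4,dy=-5->D
  (4,5):dx=+7,dy=+9->C; (4,6):dx=+6,dy=+2->C; (5,6):dx=-1,dy=-7->C
Step 2: C = 12, D = 3, total pairs = 15.
Step 3: tau = (C - D)/(n(n-1)/2) = (12 - 3)/15 = 0.600000.
Step 4: Exact two-sided p-value (enumerate n! = 720 permutations of y under H0): p = 0.136111.
Step 5: alpha = 0.05. fail to reject H0.

tau_b = 0.6000 (C=12, D=3), p = 0.136111, fail to reject H0.


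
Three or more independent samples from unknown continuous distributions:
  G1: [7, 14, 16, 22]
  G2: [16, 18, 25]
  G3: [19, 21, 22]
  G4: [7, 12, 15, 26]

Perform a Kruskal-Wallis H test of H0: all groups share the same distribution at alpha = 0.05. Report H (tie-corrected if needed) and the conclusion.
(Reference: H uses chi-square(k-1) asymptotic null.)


Step 1: Combine all N = 14 observations and assign midranks.
sorted (value, group, rank): (7,G1,1.5), (7,G4,1.5), (12,G4,3), (14,G1,4), (15,G4,5), (16,G1,6.5), (16,G2,6.5), (18,G2,8), (19,G3,9), (21,G3,10), (22,G1,11.5), (22,G3,11.5), (25,G2,13), (26,G4,14)
Step 2: Sum ranks within each group.
R_1 = 23.5 (n_1 = 4)
R_2 = 27.5 (n_2 = 3)
R_3 = 30.5 (n_3 = 3)
R_4 = 23.5 (n_4 = 4)
Step 3: H = 12/(N(N+1)) * sum(R_i^2/n_i) - 3(N+1)
     = 12/(14*15) * (23.5^2/4 + 27.5^2/3 + 30.5^2/3 + 23.5^2/4) - 3*15
     = 0.057143 * 838.292 - 45
     = 2.902381.
Step 4: Ties present; correction factor C = 1 - 18/(14^3 - 14) = 0.993407. Corrected H = 2.902381 / 0.993407 = 2.921645.
Step 5: Under H0, H ~ chi^2(3); p-value = 0.403864.
Step 6: alpha = 0.05. fail to reject H0.

H = 2.9216, df = 3, p = 0.403864, fail to reject H0.


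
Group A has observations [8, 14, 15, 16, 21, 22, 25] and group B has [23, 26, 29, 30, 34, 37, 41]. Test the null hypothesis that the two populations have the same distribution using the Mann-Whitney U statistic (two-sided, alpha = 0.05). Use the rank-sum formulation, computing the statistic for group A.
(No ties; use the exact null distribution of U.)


Step 1: Combine and sort all 14 observations; assign midranks.
sorted (value, group): (8,X), (14,X), (15,X), (16,X), (21,X), (22,X), (23,Y), (25,X), (26,Y), (29,Y), (30,Y), (34,Y), (37,Y), (41,Y)
ranks: 8->1, 14->2, 15->3, 16->4, 21->5, 22->6, 23->7, 25->8, 26->9, 29->10, 30->11, 34->12, 37->13, 41->14
Step 2: Rank sum for X: R1 = 1 + 2 + 3 + 4 + 5 + 6 + 8 = 29.
Step 3: U_X = R1 - n1(n1+1)/2 = 29 - 7*8/2 = 29 - 28 = 1.
       U_Y = n1*n2 - U_X = 49 - 1 = 48.
Step 4: No ties, so the exact null distribution of U (based on enumerating the C(14,7) = 3432 equally likely rank assignments) gives the two-sided p-value.
Step 5: p-value = 0.001166; compare to alpha = 0.05. reject H0.

U_X = 1, p = 0.001166, reject H0 at alpha = 0.05.


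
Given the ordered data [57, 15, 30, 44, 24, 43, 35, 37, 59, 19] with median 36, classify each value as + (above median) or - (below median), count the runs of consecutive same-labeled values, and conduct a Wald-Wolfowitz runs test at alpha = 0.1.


Step 1: Compute median = 36; label A = above, B = below.
Labels in order: ABBABABAAB  (n_A = 5, n_B = 5)
Step 2: Count runs R = 8.
Step 3: Under H0 (random ordering), E[R] = 2*n_A*n_B/(n_A+n_B) + 1 = 2*5*5/10 + 1 = 6.0000.
        Var[R] = 2*n_A*n_B*(2*n_A*n_B - n_A - n_B) / ((n_A+n_B)^2 * (n_A+n_B-1)) = 2000/900 = 2.2222.
        SD[R] = 1.4907.
Step 4: Continuity-corrected z = (R - 0.5 - E[R]) / SD[R] = (8 - 0.5 - 6.0000) / 1.4907 = 1.0062.
Step 5: Two-sided p-value via normal approximation = 2*(1 - Phi(|z|)) = 0.314305.
Step 6: alpha = 0.1. fail to reject H0.

R = 8, z = 1.0062, p = 0.314305, fail to reject H0.


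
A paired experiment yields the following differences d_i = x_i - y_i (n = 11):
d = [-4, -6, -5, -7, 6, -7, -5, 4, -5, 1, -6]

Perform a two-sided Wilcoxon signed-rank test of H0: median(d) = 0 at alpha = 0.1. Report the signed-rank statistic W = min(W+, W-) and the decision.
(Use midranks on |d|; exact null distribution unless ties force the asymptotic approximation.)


Step 1: Drop any zero differences (none here) and take |d_i|.
|d| = [4, 6, 5, 7, 6, 7, 5, 4, 5, 1, 6]
Step 2: Midrank |d_i| (ties get averaged ranks).
ranks: |4|->2.5, |6|->8, |5|->5, |7|->10.5, |6|->8, |7|->10.5, |5|->5, |4|->2.5, |5|->5, |1|->1, |6|->8
Step 3: Attach original signs; sum ranks with positive sign and with negative sign.
W+ = 8 + 2.5 + 1 = 11.5
W- = 2.5 + 8 + 5 + 10.5 + 10.5 + 5 + 5 + 8 = 54.5
(Check: W+ + W- = 66 should equal n(n+1)/2 = 66.)
Step 4: Test statistic W = min(W+, W-) = 11.5.
Step 5: Ties in |d|, so use the tie-corrected normal approximation.
        E[W] = n(n+1)/4 = 11*12/4 = 33.
        Tie groups: |d|=4 (t=2), |d|=5 (t=3), |d|=6 (t=3), |d|=7 (t=2); sum(t^3 - t) = 60.
        Var[W] = n(n+1)(2n+1)/24 - sum(t^3-t)/48 = 3036/24 - 60/48 = 125.25.
        z = (W - E[W]) / sqrt(Var[W]) = (11.5 - 33) / 11.1915 = -1.9211.
        Two-sided p = 2*Phi(z) = 0.054719.
Step 6: alpha = 0.1. reject H0.

W+ = 11.5, W- = 54.5, W = min = 11.5, p = 0.054719, reject H0.


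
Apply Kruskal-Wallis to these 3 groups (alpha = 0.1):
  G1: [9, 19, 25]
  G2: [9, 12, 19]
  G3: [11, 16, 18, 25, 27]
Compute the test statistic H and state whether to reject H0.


Step 1: Combine all N = 11 observations and assign midranks.
sorted (value, group, rank): (9,G1,1.5), (9,G2,1.5), (11,G3,3), (12,G2,4), (16,G3,5), (18,G3,6), (19,G1,7.5), (19,G2,7.5), (25,G1,9.5), (25,G3,9.5), (27,G3,11)
Step 2: Sum ranks within each group.
R_1 = 18.5 (n_1 = 3)
R_2 = 13 (n_2 = 3)
R_3 = 34.5 (n_3 = 5)
Step 3: H = 12/(N(N+1)) * sum(R_i^2/n_i) - 3(N+1)
     = 12/(11*12) * (18.5^2/3 + 13^2/3 + 34.5^2/5) - 3*12
     = 0.090909 * 408.467 - 36
     = 1.133333.
Step 4: Ties present; correction factor C = 1 - 18/(11^3 - 11) = 0.986364. Corrected H = 1.133333 / 0.986364 = 1.149002.
Step 5: Under H0, H ~ chi^2(2); p-value = 0.562986.
Step 6: alpha = 0.1. fail to reject H0.

H = 1.1490, df = 2, p = 0.562986, fail to reject H0.
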